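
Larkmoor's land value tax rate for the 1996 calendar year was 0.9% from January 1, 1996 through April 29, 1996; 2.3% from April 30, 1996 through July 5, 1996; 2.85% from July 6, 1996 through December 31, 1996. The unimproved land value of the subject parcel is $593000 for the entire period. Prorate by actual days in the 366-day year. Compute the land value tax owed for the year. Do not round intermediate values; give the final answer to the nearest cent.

$12512.14

January 1 – April 29, 1996: 120 days at 0.9% → $593000 × 0.9% × 120/366 = $1749.8361
April 30 – July 5, 1996: 67 days at 2.3% → $593000 × 2.3% × 67/366 = $2496.7568
July 6 – December 31, 1996: 179 days at 2.85% → $593000 × 2.85% × 179/366 = $8265.5451
Total = $12512.1380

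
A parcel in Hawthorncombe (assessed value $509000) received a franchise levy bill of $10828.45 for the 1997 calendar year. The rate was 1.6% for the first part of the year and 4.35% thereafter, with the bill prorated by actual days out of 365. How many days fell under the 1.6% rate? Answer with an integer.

295 days

Let d = days at the first rate; then 365 − d days at the second rate.
$509000 × [1.6%·d + 4.35%·(365−d)] / 365 = $10828.45
Solving gives d = 295, so the new rate took effect on 23 Oct 1997.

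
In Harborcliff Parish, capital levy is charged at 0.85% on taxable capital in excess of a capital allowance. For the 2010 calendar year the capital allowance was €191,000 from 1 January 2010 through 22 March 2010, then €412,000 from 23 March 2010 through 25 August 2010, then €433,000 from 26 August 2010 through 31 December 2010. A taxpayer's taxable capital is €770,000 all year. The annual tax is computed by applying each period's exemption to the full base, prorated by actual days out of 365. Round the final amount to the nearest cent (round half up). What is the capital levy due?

1 January – 22 March 2010: 81 days, exemption €191,000 → (€770,000 − €191,000) × 0.85% × 81/365 = €1,092.1685
23 March – 25 August 2010: 156 days, exemption €412,000 → (€770,000 − €412,000) × 0.85% × 156/365 = €1,300.5699
26 August – 31 December 2010: 128 days, exemption €433,000 → (€770,000 − €433,000) × 0.85% × 128/365 = €1,004.5370
Total = €3,397.2753

€3,397.28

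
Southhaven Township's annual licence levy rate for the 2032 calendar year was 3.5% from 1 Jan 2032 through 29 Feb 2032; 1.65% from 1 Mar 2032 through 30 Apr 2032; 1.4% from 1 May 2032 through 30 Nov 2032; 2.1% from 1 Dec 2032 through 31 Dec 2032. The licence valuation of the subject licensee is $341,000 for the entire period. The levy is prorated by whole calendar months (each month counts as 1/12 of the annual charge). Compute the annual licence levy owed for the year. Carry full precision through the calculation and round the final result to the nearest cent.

$6,308.50

1 Jan – 29 Feb 2032: 2 months at 3.5% → $341,000 × 3.5% × 2/12 = $1,989.1667
1 Mar – 30 Apr 2032: 2 months at 1.65% → $341,000 × 1.65% × 2/12 = $937.7500
1 May – 30 Nov 2032: 7 months at 1.4% → $341,000 × 1.4% × 7/12 = $2,784.8333
1 Dec – 31 Dec 2032: 1 month at 2.1% → $341,000 × 2.1% × 1/12 = $596.7500
Total = $6,308.5000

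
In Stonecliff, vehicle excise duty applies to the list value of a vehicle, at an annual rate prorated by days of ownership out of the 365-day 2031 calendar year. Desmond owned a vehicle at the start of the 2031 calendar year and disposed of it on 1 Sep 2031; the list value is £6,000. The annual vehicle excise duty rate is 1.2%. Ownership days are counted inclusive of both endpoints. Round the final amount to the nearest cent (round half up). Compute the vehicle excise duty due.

Days held (1 Jan – 1 Sep 2031): 244 out of 365
Tax = £6,000 × 1.2% × 244/365 = £48.1315

£48.13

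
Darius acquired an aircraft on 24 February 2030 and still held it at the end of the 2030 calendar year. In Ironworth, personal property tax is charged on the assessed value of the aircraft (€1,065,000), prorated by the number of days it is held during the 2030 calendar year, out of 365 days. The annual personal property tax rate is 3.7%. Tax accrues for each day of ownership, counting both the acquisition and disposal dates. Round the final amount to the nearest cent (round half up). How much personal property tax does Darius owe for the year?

€33,575.22

Days held (24 February – 31 December 2030): 311 out of 365
Tax = €1,065,000 × 3.7% × 311/365 = €33,575.2192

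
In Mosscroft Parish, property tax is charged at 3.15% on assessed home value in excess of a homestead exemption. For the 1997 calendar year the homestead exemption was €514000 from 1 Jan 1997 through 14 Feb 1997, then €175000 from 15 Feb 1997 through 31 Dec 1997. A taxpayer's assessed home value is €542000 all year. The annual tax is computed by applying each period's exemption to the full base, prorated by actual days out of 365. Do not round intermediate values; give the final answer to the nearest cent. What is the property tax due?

€10243.97

1 Jan – 14 Feb 1997: 45 days, exemption €514000 → (€542000 − €514000) × 3.15% × 45/365 = €108.7397
15 Feb – 31 Dec 1997: 320 days, exemption €175000 → (€542000 − €175000) × 3.15% × 320/365 = €10135.2329
Total = €10243.9726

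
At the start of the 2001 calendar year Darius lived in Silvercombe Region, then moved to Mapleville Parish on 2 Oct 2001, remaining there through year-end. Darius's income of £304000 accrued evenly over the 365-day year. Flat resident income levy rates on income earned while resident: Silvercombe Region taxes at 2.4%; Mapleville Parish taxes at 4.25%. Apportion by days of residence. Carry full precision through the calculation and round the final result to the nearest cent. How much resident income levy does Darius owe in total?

Silvercombe Region, 1 Jan – 1 Oct 2001: 274 days → £304000 × 2.4% × 274/365 = £5476.9973
Mapleville Parish, 2 Oct – 31 Dec 2001: 91 days → £304000 × 4.25% × 91/365 = £3221.1507
Total = £8698.1479

£8698.15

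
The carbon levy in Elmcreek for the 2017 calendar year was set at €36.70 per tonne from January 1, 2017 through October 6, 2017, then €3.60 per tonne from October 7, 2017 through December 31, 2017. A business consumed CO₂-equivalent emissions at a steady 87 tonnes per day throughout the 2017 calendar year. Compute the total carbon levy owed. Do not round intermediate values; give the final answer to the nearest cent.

€917,754.30

January 1 – October 6, 2017: 279 days × 87 tonnes/day = 24,273 tonnes at €36.70/tonne → €890,819.10
October 7 – December 31, 2017: 86 days × 87 tonnes/day = 7,482 tonnes at €3.60/tonne → €26,935.20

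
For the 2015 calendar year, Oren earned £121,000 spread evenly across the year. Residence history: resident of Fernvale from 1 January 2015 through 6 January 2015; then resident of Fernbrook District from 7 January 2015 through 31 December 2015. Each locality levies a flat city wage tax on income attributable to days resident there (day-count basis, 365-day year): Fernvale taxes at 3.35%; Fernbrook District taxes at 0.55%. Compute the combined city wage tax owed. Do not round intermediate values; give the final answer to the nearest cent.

Fernvale, 1 January – 6 January 2015: 6 days → £121,000 × 3.35% × 6/365 = £66.6329
Fernbrook District, 7 January – 31 December 2015: 359 days → £121,000 × 0.55% × 359/365 = £654.5603
Total = £721.1932

£721.19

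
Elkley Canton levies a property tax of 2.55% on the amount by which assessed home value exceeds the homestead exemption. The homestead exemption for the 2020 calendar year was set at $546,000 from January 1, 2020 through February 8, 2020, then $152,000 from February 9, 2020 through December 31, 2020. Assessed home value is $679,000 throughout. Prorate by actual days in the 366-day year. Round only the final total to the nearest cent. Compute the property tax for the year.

$12,367.92

January 1 – February 8, 2020: 39 days, exemption $546,000 → ($679,000 − $546,000) × 2.55% × 39/366 = $361.3893
February 9 – December 31, 2020: 327 days, exemption $152,000 → ($679,000 − $152,000) × 2.55% × 327/366 = $12,006.5287
Total = $12,367.9180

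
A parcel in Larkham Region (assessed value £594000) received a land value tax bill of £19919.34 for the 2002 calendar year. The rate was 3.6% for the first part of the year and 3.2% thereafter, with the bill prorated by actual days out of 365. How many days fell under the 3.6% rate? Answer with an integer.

Let d = days at the first rate; then 365 − d days at the second rate.
£594000 × [3.6%·d + 3.2%·(365−d)] / 365 = £19919.34
Solving gives d = 140, so the new rate took effect on 21 May 2002.

140 days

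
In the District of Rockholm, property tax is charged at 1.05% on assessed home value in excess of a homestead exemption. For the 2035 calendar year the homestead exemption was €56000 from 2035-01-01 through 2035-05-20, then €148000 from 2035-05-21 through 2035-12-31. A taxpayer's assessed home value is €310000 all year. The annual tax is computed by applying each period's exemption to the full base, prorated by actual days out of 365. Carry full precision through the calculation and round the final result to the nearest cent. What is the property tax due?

2035-01-01 to 2035-05-20: 140 days, exemption €56000 → (€310000 − €56000) × 1.05% × 140/365 = €1022.9589
2035-05-21 to 2035-12-31: 225 days, exemption €148000 → (€310000 − €148000) × 1.05% × 225/365 = €1048.5616
Total = €2071.5205

€2071.52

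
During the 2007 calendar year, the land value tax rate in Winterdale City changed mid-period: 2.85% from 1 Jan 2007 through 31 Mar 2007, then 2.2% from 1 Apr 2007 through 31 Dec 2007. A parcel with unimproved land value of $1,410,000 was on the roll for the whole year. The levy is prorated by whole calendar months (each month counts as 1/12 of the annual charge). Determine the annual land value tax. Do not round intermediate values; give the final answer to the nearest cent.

$33,311.25

1 Jan – 31 Mar 2007: 3 months at 2.85% → $1,410,000 × 2.85% × 3/12 = $10,046.2500
1 Apr – 31 Dec 2007: 9 months at 2.2% → $1,410,000 × 2.2% × 9/12 = $23,265.0000
Total = $33,311.2500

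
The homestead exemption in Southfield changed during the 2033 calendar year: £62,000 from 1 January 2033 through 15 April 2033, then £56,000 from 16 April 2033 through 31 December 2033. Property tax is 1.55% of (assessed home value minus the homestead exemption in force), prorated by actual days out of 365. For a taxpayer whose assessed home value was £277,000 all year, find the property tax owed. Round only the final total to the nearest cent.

£3,398.75

1 January – 15 April 2033: 105 days, exemption £62,000 → (£277,000 − £62,000) × 1.55% × 105/365 = £958.6644
16 April – 31 December 2033: 260 days, exemption £56,000 → (£277,000 − £56,000) × 1.55% × 260/365 = £2,440.0822
Total = £3,398.7466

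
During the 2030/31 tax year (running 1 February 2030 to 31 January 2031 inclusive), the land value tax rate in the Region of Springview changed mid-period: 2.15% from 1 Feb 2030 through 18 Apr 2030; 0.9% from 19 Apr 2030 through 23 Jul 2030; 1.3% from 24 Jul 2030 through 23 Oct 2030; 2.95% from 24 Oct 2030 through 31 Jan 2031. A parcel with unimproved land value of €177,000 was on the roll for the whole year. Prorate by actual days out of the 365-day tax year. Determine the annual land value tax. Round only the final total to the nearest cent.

1 Feb – 18 Apr 2030: 77 days at 2.15% → €177,000 × 2.15% × 77/365 = €802.8041
19 Apr – 23 Jul 2030: 96 days at 0.9% → €177,000 × 0.9% × 96/365 = €418.9808
24 Jul – 23 Oct 2030: 92 days at 1.3% → €177,000 × 1.3% × 92/365 = €579.9781
24 Oct 2030 – 31 Jan 2031: 100 days at 2.95% → €177,000 × 2.95% × 100/365 = €1,430.5479
Total = €3,232.3110

€3,232.31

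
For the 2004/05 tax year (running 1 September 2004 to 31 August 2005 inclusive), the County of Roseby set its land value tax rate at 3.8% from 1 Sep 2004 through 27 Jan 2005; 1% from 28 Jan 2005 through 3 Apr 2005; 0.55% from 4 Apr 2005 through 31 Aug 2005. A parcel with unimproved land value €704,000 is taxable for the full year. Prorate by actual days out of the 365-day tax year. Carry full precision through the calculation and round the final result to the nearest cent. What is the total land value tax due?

1 Sep 2004 – 27 Jan 2005: 149 days at 3.8% → €704,000 × 3.8% × 149/365 = €10,920.6795
28 Jan – 3 Apr 2005: 66 days at 1% → €704,000 × 1% × 66/365 = €1,272.9863
4 Apr – 31 Aug 2005: 150 days at 0.55% → €704,000 × 0.55% × 150/365 = €1,591.2329
Total = €13,784.8986

€13,784.90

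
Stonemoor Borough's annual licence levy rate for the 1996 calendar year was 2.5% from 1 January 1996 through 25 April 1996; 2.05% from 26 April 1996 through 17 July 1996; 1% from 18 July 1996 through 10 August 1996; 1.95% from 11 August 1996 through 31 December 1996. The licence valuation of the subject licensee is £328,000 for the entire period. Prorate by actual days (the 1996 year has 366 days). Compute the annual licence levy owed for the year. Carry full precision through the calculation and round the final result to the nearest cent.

1 January – 25 April 1996: 116 days at 2.5% → £328,000 × 2.5% × 116/366 = £2,598.9071
26 April – 17 July 1996: 83 days at 2.05% → £328,000 × 2.05% × 83/366 = £1,524.8415
18 July – 10 August 1996: 24 days at 1% → £328,000 × 1% × 24/366 = £215.0820
11 August – 31 December 1996: 143 days at 1.95% → £328,000 × 1.95% × 143/366 = £2,498.9836
Total = £6,837.8142

£6,837.81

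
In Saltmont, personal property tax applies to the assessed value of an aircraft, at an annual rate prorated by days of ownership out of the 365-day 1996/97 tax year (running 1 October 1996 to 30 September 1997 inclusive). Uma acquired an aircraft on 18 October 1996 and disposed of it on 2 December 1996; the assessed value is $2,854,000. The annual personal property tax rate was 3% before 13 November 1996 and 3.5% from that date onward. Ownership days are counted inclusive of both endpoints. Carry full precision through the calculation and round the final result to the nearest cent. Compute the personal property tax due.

18 October – 12 November 1996: 26 days at 3% → $2,854,000 × 3% × 26/365 = $6,098.9589
13 November – 2 December 1996: 20 days at 3.5% → $2,854,000 × 3.5% × 20/365 = $5,473.4247
Total = $11,572.3836

$11,572.38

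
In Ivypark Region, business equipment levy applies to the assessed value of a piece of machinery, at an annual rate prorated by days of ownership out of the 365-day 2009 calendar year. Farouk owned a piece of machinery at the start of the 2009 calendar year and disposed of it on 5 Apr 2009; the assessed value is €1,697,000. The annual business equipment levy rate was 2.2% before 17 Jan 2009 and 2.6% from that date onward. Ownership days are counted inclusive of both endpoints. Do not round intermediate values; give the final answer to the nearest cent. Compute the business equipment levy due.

€11,186.25

1 Jan – 16 Jan 2009: 16 days at 2.2% → €1,697,000 × 2.2% × 16/365 = €1,636.5589
17 Jan – 5 Apr 2009: 79 days at 2.6% → €1,697,000 × 2.6% × 79/365 = €9,549.6932
Total = €11,186.2521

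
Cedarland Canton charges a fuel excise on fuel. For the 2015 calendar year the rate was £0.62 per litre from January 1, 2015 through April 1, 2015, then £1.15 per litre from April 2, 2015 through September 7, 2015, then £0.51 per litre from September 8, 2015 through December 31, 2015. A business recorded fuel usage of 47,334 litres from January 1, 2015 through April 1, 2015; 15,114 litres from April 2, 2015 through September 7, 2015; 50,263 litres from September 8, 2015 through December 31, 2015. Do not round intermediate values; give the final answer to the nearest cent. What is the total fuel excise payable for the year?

£72,362.31

January 1 – April 1, 2015: 47,334 litres at £0.62/litre → £29,347.08
April 2 – September 7, 2015: 15,114 litres at £1.15/litre → £17,381.10
September 8 – December 31, 2015: 50,263 litres at £0.51/litre → £25,634.13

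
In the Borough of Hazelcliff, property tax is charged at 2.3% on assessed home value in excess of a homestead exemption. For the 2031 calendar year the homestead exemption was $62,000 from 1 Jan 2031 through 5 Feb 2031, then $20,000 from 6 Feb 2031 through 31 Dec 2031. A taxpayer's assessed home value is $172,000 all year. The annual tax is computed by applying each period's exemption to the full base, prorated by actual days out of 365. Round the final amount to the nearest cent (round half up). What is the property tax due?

$3,400.72

1 Jan – 5 Feb 2031: 36 days, exemption $62,000 → ($172,000 − $62,000) × 2.3% × 36/365 = $249.5342
6 Feb – 31 Dec 2031: 329 days, exemption $20,000 → ($172,000 − $20,000) × 2.3% × 329/365 = $3,151.1890
Total = $3,400.7233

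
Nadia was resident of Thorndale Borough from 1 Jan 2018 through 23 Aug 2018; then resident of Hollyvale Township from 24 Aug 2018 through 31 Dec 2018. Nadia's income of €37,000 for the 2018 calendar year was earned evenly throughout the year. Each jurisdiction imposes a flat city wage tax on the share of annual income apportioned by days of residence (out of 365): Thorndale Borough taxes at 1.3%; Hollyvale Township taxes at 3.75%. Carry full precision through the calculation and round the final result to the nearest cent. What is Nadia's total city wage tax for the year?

€803.86

Thorndale Borough, 1 Jan – 23 Aug 2018: 235 days → €37,000 × 1.3% × 235/365 = €309.6849
Hollyvale Township, 24 Aug – 31 Dec 2018: 130 days → €37,000 × 3.75% × 130/365 = €494.1781
Total = €803.8630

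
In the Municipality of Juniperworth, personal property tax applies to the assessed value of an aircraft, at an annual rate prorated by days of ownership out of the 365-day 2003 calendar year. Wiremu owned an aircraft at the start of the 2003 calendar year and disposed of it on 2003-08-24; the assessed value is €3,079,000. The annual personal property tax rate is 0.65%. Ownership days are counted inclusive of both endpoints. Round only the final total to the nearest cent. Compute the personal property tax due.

Days held (2003-01-01 to 2003-08-24): 236 out of 365
Tax = €3,079,000 × 0.65% × 236/365 = €12,940.2356

€12,940.24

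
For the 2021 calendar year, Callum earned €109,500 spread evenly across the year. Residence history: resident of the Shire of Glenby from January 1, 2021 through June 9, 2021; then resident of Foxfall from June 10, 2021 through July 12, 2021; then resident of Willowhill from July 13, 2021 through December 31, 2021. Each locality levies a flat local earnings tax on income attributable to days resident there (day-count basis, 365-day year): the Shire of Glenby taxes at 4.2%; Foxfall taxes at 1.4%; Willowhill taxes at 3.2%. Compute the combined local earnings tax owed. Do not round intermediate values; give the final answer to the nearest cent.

€3,805.80

The Shire of Glenby, January 1 – June 9, 2021: 160 days → €109,500 × 4.2% × 160/365 = €2,016.0000
Foxfall, June 10 – July 12, 2021: 33 days → €109,500 × 1.4% × 33/365 = €138.6000
Willowhill, July 13 – December 31, 2021: 172 days → €109,500 × 3.2% × 172/365 = €1,651.2000
Total = €3,805.8000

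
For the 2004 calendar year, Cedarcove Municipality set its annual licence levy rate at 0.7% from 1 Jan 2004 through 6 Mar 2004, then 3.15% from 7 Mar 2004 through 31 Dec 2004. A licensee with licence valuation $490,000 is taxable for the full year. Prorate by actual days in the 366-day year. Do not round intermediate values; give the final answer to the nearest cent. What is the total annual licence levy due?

1 Jan – 6 Mar 2004: 66 days at 0.7% → $490,000 × 0.7% × 66/366 = $618.5246
7 Mar – 31 Dec 2004: 300 days at 3.15% → $490,000 × 3.15% × 300/366 = $12,651.6393
Total = $13,270.1639

$13,270.16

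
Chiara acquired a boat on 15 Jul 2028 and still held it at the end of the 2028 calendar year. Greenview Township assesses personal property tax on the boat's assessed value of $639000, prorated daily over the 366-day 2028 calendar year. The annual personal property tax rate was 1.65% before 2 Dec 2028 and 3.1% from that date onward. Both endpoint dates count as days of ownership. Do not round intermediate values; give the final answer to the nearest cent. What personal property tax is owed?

15 Jul – 1 Dec 2028: 140 days at 1.65% → $639000 × 1.65% × 140/366 = $4033.0328
2 Dec – 31 Dec 2028: 30 days at 3.1% → $639000 × 3.1% × 30/366 = $1623.6885
Total = $5656.7213

$5656.72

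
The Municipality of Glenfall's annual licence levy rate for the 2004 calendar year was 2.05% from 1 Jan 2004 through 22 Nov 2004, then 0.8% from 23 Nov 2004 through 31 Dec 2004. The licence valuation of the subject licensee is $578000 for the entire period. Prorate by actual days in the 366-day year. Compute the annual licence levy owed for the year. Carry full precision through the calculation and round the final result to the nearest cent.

$11079.12

1 Jan – 22 Nov 2004: 327 days at 2.05% → $578000 × 2.05% × 327/366 = $10586.4016
23 Nov – 31 Dec 2004: 39 days at 0.8% → $578000 × 0.8% × 39/366 = $492.7213
Total = $11079.1230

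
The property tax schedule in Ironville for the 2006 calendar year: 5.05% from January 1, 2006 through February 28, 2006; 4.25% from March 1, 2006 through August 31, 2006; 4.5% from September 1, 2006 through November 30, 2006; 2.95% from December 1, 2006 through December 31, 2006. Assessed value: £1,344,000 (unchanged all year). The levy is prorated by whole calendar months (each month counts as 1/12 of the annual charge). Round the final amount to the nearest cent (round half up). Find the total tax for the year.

£58,296.00

January 1 – February 28, 2006: 2 months at 5.05% → £1,344,000 × 5.05% × 2/12 = £11,312.0000
March 1 – August 31, 2006: 6 months at 4.25% → £1,344,000 × 4.25% × 6/12 = £28,560.0000
September 1 – November 30, 2006: 3 months at 4.5% → £1,344,000 × 4.5% × 3/12 = £15,120.0000
December 1 – December 31, 2006: 1 month at 2.95% → £1,344,000 × 2.95% × 1/12 = £3,304.0000
Total = £58,296.0000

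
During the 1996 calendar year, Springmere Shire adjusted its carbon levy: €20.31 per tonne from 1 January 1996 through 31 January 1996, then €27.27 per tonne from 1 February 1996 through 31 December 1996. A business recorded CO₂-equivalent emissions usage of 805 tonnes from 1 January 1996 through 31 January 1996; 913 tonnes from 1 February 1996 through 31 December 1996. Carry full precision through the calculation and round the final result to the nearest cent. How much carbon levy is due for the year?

1 January – 31 January 1996: 805 tonnes at €20.31/tonne → €16,349.55
1 February – 31 December 1996: 913 tonnes at €27.27/tonne → €24,897.51

€41,247.06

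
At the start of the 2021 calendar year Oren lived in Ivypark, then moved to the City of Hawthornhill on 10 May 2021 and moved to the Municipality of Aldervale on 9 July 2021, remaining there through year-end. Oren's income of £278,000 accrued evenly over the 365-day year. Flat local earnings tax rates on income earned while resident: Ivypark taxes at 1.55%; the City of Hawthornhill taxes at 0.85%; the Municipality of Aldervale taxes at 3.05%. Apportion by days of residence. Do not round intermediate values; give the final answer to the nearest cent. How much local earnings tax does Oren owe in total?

£5,999.85

Ivypark, 1 January – 9 May 2021: 129 days → £278,000 × 1.55% × 129/365 = £1,522.9068
The City of Hawthornhill, 10 May – 8 July 2021: 60 days → £278,000 × 0.85% × 60/365 = £388.4384
The Municipality of Aldervale, 9 July – 31 December 2021: 176 days → £278,000 × 3.05% × 176/365 = £4,088.5041
Total = £5,999.8493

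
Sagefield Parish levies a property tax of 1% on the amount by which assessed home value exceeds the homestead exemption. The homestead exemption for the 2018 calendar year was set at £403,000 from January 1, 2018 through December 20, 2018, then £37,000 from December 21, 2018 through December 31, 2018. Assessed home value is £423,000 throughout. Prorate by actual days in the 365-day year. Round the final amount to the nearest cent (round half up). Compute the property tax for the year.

January 1 – December 20, 2018: 354 days, exemption £403,000 → (£423,000 − £403,000) × 1% × 354/365 = £193.9726
December 21 – December 31, 2018: 11 days, exemption £37,000 → (£423,000 − £37,000) × 1% × 11/365 = £116.3288
Total = £310.3014

£310.30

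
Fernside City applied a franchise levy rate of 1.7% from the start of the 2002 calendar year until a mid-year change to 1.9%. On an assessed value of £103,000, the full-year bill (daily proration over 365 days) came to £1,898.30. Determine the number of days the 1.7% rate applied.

104 days

Let d = days at the first rate; then 365 − d days at the second rate.
£103,000 × [1.7%·d + 1.9%·(365−d)] / 365 = £1,898.30
Solving gives d = 104, so the new rate took effect on 15 April 2002.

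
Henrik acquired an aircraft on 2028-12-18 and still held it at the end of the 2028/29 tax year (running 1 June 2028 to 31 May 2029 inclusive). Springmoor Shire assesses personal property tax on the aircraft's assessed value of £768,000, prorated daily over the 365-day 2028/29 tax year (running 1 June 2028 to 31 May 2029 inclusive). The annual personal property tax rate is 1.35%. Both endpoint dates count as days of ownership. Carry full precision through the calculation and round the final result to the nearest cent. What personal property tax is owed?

£4,686.90

Days held (2028-12-18 to 2029-05-31): 165 out of 365
Tax = £768,000 × 1.35% × 165/365 = £4,686.9041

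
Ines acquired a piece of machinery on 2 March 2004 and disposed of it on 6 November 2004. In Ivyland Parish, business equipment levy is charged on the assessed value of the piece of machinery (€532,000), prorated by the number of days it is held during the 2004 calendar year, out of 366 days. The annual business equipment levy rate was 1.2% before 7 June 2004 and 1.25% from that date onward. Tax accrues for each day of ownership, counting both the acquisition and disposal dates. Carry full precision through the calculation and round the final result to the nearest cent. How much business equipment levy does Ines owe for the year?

2 March – 6 June 2004: 97 days at 1.2% → €532,000 × 1.2% × 97/366 = €1,691.9344
7 June – 6 November 2004: 153 days at 1.25% → €532,000 × 1.25% × 153/366 = €2,779.9180
Total = €4,471.8525

€4,471.85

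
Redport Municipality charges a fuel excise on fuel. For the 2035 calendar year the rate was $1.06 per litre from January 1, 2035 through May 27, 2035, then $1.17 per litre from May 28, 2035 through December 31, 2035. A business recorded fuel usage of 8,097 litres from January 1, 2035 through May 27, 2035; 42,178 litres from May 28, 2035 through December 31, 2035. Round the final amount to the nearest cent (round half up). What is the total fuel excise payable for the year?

$57931.08

January 1 – May 27, 2035: 8,097 litres at $1.06/litre → $8582.82
May 28 – December 31, 2035: 42,178 litres at $1.17/litre → $49348.26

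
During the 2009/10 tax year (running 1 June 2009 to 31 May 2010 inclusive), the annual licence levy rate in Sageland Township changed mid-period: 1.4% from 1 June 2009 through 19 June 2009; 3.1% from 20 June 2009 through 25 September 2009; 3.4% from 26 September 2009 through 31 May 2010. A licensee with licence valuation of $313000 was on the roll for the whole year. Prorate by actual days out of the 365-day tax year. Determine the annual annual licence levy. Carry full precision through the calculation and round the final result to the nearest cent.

1 June – 19 June 2009: 19 days at 1.4% → $313000 × 1.4% × 19/365 = $228.1041
20 June – 25 September 2009: 98 days at 3.1% → $313000 × 3.1% × 98/365 = $2605.1890
26 September 2009 – 31 May 2010: 248 days at 3.4% → $313000 × 3.4% × 248/365 = $7230.7288
Total = $10064.0219

$10064.02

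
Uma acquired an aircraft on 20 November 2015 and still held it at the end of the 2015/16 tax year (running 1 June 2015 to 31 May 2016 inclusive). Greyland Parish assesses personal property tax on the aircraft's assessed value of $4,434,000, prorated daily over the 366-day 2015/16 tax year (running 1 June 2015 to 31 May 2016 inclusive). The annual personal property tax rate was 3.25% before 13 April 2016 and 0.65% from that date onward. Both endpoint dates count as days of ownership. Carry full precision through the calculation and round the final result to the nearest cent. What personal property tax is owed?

20 November 2015 – 12 April 2016: 145 days at 3.25% → $4,434,000 × 3.25% × 145/366 = $57,090.7787
13 April – 31 May 2016: 49 days at 0.65% → $4,434,000 × 0.65% × 49/366 = $3,858.5492
Total = $60,949.3279

$60,949.33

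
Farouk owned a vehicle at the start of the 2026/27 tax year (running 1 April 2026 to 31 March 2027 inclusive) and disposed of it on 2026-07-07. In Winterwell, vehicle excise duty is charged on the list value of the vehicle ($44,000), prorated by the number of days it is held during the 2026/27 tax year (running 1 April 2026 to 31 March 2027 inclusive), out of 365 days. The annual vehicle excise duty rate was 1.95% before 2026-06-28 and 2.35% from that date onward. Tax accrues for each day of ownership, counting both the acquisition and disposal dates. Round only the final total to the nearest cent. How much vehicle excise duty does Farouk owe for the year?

$235.19

2026-04-01 to 2026-06-27: 88 days at 1.95% → $44,000 × 1.95% × 88/365 = $206.8603
2026-06-28 to 2026-07-07: 10 days at 2.35% → $44,000 × 2.35% × 10/365 = $28.3288
Total = $235.1890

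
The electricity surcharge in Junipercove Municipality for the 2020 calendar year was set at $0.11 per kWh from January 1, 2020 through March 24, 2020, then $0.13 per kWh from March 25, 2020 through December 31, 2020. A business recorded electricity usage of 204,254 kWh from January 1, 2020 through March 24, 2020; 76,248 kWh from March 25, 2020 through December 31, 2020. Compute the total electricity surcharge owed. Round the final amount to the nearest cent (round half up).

January 1 – March 24, 2020: 204,254 kWh at $0.11/kWh → $22,467.94
March 25 – December 31, 2020: 76,248 kWh at $0.13/kWh → $9,912.24

$32,380.18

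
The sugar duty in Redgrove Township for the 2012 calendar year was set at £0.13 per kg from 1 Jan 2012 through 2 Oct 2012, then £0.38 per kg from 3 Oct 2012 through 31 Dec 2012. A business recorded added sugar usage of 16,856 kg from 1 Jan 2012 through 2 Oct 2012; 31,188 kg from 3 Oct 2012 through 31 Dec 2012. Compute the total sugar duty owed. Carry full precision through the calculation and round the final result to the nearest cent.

1 Jan – 2 Oct 2012: 16,856 kg at £0.13/kg → £2,191.28
3 Oct – 31 Dec 2012: 31,188 kg at £0.38/kg → £11,851.44

£14,042.72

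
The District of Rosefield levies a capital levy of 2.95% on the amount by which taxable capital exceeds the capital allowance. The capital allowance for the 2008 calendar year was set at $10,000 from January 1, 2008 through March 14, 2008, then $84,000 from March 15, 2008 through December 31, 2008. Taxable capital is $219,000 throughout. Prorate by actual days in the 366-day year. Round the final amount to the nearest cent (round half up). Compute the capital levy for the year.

$4,423.87

January 1 – March 14, 2008: 74 days, exemption $10,000 → ($219,000 − $10,000) × 2.95% × 74/366 = $1,246.5765
March 15 – December 31, 2008: 292 days, exemption $84,000 → ($219,000 − $84,000) × 2.95% × 292/366 = $3,177.2951
Total = $4,423.8716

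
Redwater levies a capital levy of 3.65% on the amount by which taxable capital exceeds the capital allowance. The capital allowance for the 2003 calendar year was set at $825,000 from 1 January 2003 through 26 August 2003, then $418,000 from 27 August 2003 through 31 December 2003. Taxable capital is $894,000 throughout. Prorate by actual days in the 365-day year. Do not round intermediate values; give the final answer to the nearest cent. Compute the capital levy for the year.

1 January – 26 August 2003: 238 days, exemption $825,000 → ($894,000 − $825,000) × 3.65% × 238/365 = $1,642.2000
27 August – 31 December 2003: 127 days, exemption $418,000 → ($894,000 − $418,000) × 3.65% × 127/365 = $6,045.2000
Total = $7,687.4000

$7,687.40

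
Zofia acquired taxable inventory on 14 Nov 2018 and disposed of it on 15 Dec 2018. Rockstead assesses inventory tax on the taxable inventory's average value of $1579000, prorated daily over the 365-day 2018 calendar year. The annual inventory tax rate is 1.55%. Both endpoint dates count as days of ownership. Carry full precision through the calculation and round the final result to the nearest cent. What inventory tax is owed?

$2145.71

Days held (14 Nov – 15 Dec 2018): 32 out of 365
Tax = $1579000 × 1.55% × 32/365 = $2145.7096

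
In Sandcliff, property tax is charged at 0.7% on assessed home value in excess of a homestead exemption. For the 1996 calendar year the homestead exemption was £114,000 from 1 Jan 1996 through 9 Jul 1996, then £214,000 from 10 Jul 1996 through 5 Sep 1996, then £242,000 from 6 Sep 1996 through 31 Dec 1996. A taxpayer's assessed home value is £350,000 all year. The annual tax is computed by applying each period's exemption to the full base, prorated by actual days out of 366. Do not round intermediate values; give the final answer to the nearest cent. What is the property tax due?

1 Jan – 9 Jul 1996: 191 days, exemption £114,000 → (£350,000 − £114,000) × 0.7% × 191/366 = £862.1093
10 Jul – 5 Sep 1996: 58 days, exemption £214,000 → (£350,000 − £214,000) × 0.7% × 58/366 = £150.8634
6 Sep – 31 Dec 1996: 117 days, exemption £242,000 → (£350,000 − £242,000) × 0.7% × 117/366 = £241.6721
Total = £1,254.6448

£1,254.64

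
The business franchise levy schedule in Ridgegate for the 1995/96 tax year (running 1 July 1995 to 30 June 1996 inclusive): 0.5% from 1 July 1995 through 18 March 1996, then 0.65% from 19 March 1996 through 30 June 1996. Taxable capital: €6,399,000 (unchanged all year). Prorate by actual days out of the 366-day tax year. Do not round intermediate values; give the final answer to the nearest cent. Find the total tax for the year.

€34,722.44

1 July 1995 – 18 March 1996: 262 days at 0.5% → €6,399,000 × 0.5% × 262/366 = €22,903.5246
19 March – 30 June 1996: 104 days at 0.65% → €6,399,000 × 0.65% × 104/366 = €11,818.9180
Total = €34,722.4426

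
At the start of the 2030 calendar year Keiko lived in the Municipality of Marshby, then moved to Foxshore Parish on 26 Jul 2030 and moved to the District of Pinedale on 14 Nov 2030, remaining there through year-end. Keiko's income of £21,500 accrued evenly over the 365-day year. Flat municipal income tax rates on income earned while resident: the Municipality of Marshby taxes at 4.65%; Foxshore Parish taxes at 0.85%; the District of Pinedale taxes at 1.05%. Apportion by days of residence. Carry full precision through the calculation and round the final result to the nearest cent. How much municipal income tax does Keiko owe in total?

The Municipality of Marshby, 1 Jan – 25 Jul 2030: 206 days → £21,500 × 4.65% × 206/365 = £564.2425
Foxshore Parish, 26 Jul – 13 Nov 2030: 111 days → £21,500 × 0.85% × 111/365 = £55.5760
The District of Pinedale, 14 Nov – 31 Dec 2030: 48 days → £21,500 × 1.05% × 48/365 = £29.6877
Total = £649.5062

£649.51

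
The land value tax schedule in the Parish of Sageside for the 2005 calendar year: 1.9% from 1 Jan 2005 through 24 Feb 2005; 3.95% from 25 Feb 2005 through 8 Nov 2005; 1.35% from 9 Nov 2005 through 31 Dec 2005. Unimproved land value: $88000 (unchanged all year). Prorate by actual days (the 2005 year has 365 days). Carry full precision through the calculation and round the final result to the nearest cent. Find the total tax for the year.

1 Jan – 24 Feb 2005: 55 days at 1.9% → $88000 × 1.9% × 55/365 = $251.9452
25 Feb – 8 Nov 2005: 257 days at 3.95% → $88000 × 3.95% × 257/365 = $2447.4849
9 Nov – 31 Dec 2005: 53 days at 1.35% → $88000 × 1.35% × 53/365 = $172.5041
Total = $2871.9342

$2871.93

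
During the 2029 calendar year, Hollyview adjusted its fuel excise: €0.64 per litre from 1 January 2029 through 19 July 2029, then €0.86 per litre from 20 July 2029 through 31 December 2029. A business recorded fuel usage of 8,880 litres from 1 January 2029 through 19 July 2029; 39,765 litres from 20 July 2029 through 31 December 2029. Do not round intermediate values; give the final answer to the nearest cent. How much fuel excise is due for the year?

€39881.10

1 January – 19 July 2029: 8,880 litres at €0.64/litre → €5683.20
20 July – 31 December 2029: 39,765 litres at €0.86/litre → €34197.90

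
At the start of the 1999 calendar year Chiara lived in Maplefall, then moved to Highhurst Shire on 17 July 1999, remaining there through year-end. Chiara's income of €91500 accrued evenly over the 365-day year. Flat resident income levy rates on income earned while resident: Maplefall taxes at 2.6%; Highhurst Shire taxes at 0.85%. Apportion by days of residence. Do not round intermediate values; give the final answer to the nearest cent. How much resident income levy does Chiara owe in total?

€1641.99

Maplefall, 1 January – 16 July 1999: 197 days → €91500 × 2.6% × 197/365 = €1284.0082
Highhurst Shire, 17 July – 31 December 1999: 168 days → €91500 × 0.85% × 168/365 = €357.9781
Total = €1641.9863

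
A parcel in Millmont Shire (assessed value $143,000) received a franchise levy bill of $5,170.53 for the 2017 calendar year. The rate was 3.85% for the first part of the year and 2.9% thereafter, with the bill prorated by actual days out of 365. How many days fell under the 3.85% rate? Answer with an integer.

Let d = days at the first rate; then 365 − d days at the second rate.
$143,000 × [3.85%·d + 2.9%·(365−d)] / 365 = $5,170.53
Solving gives d = 275, so the new rate took effect on October 3, 2017.

275 days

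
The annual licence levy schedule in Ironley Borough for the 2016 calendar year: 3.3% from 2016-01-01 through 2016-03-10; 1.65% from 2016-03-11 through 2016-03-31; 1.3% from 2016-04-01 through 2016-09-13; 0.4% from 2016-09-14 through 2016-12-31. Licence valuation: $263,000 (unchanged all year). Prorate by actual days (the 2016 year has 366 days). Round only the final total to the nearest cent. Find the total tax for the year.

$3,772.90

2016-01-01 to 2016-03-10: 70 days at 3.3% → $263,000 × 3.3% × 70/366 = $1,659.9180
2016-03-11 to 2016-03-31: 21 days at 1.65% → $263,000 × 1.65% × 21/366 = $248.9877
2016-04-01 to 2016-09-13: 166 days at 1.3% → $263,000 × 1.3% × 166/366 = $1,550.6940
2016-09-14 to 2016-12-31: 109 days at 0.4% → $263,000 × 0.4% × 109/366 = $313.3005
Total = $3,772.9003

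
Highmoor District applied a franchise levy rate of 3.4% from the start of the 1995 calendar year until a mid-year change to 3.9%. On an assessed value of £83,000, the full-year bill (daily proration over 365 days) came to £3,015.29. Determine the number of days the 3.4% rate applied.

Let d = days at the first rate; then 365 − d days at the second rate.
£83,000 × [3.4%·d + 3.9%·(365−d)] / 365 = £3,015.29
Solving gives d = 195, so the new rate took effect on 15 Jul 1995.

195 days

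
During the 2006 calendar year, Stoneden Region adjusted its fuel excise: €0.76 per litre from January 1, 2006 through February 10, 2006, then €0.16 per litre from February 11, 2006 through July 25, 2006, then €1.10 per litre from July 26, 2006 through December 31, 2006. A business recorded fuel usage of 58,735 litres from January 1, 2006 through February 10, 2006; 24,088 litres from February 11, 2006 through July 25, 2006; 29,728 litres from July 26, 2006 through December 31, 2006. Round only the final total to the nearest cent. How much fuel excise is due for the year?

€81,193.48

January 1 – February 10, 2006: 58,735 litres at €0.76/litre → €44,638.60
February 11 – July 25, 2006: 24,088 litres at €0.16/litre → €3,854.08
July 26 – December 31, 2006: 29,728 litres at €1.10/litre → €32,700.80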